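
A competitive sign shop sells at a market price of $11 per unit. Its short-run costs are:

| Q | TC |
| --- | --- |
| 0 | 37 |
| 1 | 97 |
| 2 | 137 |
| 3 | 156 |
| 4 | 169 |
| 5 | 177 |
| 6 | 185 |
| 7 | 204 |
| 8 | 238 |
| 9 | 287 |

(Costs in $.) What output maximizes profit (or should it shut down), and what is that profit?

Q = 0 (shut down); profit = -$37

Tabulate TR − TC: Q=0: -37; Q=1: -86; Q=2: -115; Q=3: -123; Q=4: -125; Q=5: -122; Q=6: -119; Q=7: -127; Q=8: -150; Q=9: -188.
Profit is highest at Q = 0. Equivalently, the lowest AVC in the table is 167/7 ≈ $23.86 at Q = 7, and P = $11 falls below it — price never covers variable cost, so the firm shuts down and loses only its fixed cost.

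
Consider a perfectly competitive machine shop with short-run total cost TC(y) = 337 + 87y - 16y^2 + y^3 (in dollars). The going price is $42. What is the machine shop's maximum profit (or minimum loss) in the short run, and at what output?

Profit = -$175 at y = 9

AVC = 87 - 16y + y^2 has its minimum $23 at y = 8; price $42 clears that bar, so the firm operates.
MC = 87 - 32y + 3y^2. Setting P = MC and taking the root on the rising branch gives y* = 9.
TR = 42·9 = 378. TC = 337 + 216 = 553. Profit = 378 − 553 = -$175.
Shutting down would mean losing the fixed cost of $337, so operating at a loss of $175 is better by $162.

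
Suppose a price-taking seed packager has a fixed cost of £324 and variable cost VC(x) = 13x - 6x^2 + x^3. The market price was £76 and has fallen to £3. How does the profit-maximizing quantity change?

Output falls from 7 to 0 (the firm shuts down)

AVC = 13 - 6x + x^2, minimized at x = 3 where min AVC = £4. MC = 13 - 12x + 3x^2.
With P = £76 above the shutdown price, P = MC gives x = 7.
At P = £3 < min AVC = £4, price no longer covers variable cost at any output, so the firm shuts down: x = 0.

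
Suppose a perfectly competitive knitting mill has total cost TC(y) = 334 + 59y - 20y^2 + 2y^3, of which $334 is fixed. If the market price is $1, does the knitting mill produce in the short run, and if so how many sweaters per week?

Shut down

Variable cost is VC = 59y - 20y^2 + 2y^3, so AVC = VC/y = 59 - 20y + 2y^2 and MC = dTC/dy = 59 - 40y + 6y^2.
AVC hits its minimum where MC = AVC, at y = 5, giving min AVC = 59 - 20·5 + 2·5^2 = $9.
P = $1 lies below min AVC = $9; no output level covers variable cost.
Best response: produce nothing and absorb the $334 fixed cost.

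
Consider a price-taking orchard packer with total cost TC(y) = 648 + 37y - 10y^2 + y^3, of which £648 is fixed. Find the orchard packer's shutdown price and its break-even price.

Shutdown price = min AVC. AVC = 37 - 10y + y^2, with vertex at y = 5 and minimum £12.
ATC = 648/y + 37 - 10y + y^2. Setting dATC/dy = −648/y^2 − 10 + 2y = 0 gives y = 9 (since 2·9^3 − 10·9^2 = 648).
min ATC = 648/9 + 37 − 10·9 + 9^2 = £100. That is the break-even price.
For £12 ≤ P < £100 the firm produces at a loss; below £12 it shuts down.

Shutdown price = £12; break-even price = £100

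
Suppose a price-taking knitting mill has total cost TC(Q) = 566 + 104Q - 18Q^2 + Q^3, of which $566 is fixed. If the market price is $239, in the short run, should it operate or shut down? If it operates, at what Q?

Produce at Q = 15

Strip out fixed cost: VC = 104Q - 18Q^2 + Q^3. Then AVC = 104 - 18Q + Q^2 and MC = 104 - 36Q + 3Q^2.
AVC hits its minimum where MC = AVC, at Q = 9, giving min AVC = 104 - 18·9 + 9^2 = $23.
Because $239 ≥ $23, revenue can cover variable cost; the firm operates.
Solving P = MC: -135 - 36Q + 3Q^2 = 0 ⇒ Q = -3 or 15. On the upward-sloping branch, Q* = 15.
Check: AVC at Q = 15 is $59 ≤ P, so revenue covers variable cost.
Profit = P·Q − TC = 239·15 − 1451 = $2134.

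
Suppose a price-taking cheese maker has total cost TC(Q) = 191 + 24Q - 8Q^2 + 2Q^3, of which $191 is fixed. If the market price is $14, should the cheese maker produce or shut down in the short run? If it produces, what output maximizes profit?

Shut down

From TC, MC = TC'(Q) = 24 - 16Q + 6Q^2 and AVC = VC/Q = 24 - 8Q + 2Q^2.
AVC hits its minimum where MC = AVC, at Q = 2, giving min AVC = 24 - 8·2 + 2·2^2 = $16.
With P < min AVC ($14 < $16), every unit sold adds to the loss.
Shutting down limits the loss to fixed cost, $191.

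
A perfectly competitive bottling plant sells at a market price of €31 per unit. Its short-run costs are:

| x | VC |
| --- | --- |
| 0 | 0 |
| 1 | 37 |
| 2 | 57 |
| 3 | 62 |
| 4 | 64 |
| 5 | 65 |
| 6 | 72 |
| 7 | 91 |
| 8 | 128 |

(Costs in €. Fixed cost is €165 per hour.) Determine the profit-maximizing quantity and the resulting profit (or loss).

x = 7; profit = -€39

Compute π = P·x − TC at each output: x=0: -165; x=1: -171; x=2: -160; x=3: -134; x=4: -105; x=5: -75; x=6: -51; x=7: -39; x=8: -45.
Profit is maximized at x = 7. AVC there is 91/7 = €13 ≤ P, so producing beats shutting down (which would give -€165).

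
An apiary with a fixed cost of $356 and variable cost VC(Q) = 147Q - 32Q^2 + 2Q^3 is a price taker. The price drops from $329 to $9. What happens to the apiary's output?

Output falls from 13 to 0 (the firm shuts down)

MC = 147 - 64Q + 6Q^2; the shutdown threshold is min AVC = $19 (at Q = 8).
At P = $329 ≥ min AVC, set P = MC on the rising branch: Q = 13.
At P = $9 < min AVC = $19, price no longer covers variable cost at any output, so the firm shuts down: Q = 0.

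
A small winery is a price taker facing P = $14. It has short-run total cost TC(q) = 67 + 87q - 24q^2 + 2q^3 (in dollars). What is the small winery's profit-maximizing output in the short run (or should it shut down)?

Shut down

Variable cost is VC = 87q - 24q^2 + 2q^3, so AVC = VC/q = 87 - 24q + 2q^2 and MC = dTC/dq = 87 - 48q + 6q^2.
AVC hits its minimum where MC = AVC, at q = 6, giving min AVC = 87 - 24·6 + 2·6^2 = $15.
With P < min AVC ($14 < $15), every unit sold adds to the loss.
Shutting down limits the loss to fixed cost, $67.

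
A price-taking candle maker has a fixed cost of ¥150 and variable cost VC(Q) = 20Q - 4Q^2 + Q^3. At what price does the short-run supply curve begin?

¥16 per unit

The firm shuts down when price falls below the minimum of average variable cost. AVC = VC/Q = 20 - 4Q + Q^2.
dAVC/dQ = -4 + 2Q = 0 gives Q = 2. min AVC = 20 - 4·2 + 2^2 = 16.
For P < ¥16 the firm produces nothing.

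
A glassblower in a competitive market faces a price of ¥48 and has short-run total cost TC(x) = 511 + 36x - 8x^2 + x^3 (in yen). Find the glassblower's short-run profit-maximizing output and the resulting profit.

Profit = -¥367 at x = 6

AVC = 36 - 8x + x^2 has its minimum ¥20 at x = 4; price ¥48 clears that bar, so the firm operates.
MC = 36 - 16x + 3x^2. Setting P = MC and taking the root on the rising branch gives x* = 6.
TR = 48·6 = 288. TC = 511 + 144 = 655. Profit = 288 − 655 = -¥367.
By producing, the firm covers all variable cost plus ¥144 of fixed cost; shutting down would lose the full ¥511.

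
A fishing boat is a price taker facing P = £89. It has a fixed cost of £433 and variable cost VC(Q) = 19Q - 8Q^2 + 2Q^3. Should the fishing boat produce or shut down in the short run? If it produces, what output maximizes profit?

Variable cost is VC = 19Q - 8Q^2 + 2Q^3, so AVC = VC/Q = 19 - 8Q + 2Q^2 and MC = dTC/dQ = 19 - 16Q + 6Q^2.
AVC is minimized where dAVC/dQ = -8 + 4Q = 0, at Q = 2; min AVC = 19 - 8·2 + 2·2^2 = £11.
Because £89 ≥ £11, revenue can cover variable cost; the firm operates.
P = MC gives -70 - 16Q + 6Q^2 = 0, with roots -7/3 and 5. Take the larger (rising MC): Q* = 5.
Check: AVC at Q = 5 is £29 ≤ P, so revenue covers variable cost.
Profit = P·Q − TC = 89·5 − 578 = -£133, a loss, but smaller than the £433 fixed cost the firm would lose by shutting down.

Produce at Q = 5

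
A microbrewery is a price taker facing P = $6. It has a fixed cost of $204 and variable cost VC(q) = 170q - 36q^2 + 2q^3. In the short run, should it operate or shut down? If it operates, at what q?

Variable cost is VC = 170q - 36q^2 + 2q^3, so AVC = VC/q = 170 - 36q + 2q^2 and MC = dTC/dq = 170 - 72q + 6q^2.
AVC hits its minimum where MC = AVC, at q = 9, giving min AVC = 170 - 36·9 + 2·9^2 = $8.
Since P = $6 < min AVC = $8, price fails to cover variable cost at any output.
Shutting down limits the loss to fixed cost, $204.

Shut down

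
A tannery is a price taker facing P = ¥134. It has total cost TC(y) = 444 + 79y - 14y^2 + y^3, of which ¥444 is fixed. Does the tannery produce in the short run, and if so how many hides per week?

Produce at y = 11

Variable cost is VC = 79y - 14y^2 + y^3, so AVC = VC/y = 79 - 14y + y^2 and MC = dTC/dy = 79 - 28y + 3y^2.
The AVC parabola has its vertex at y = 14/2 = 7, where AVC = 79 - 14·7 + 7^2 = ¥30.
P = ¥134 exceeds min AVC = ¥30, so the firm stays open.
P = MC gives -55 - 28y + 3y^2 = 0, with roots -5/3 and 11. Take the larger (rising MC): y* = 11.
Check: AVC at y = 11 is ¥46 ≤ P, so revenue covers variable cost.
Profit = P·y − TC = 134·11 − 950 = ¥524.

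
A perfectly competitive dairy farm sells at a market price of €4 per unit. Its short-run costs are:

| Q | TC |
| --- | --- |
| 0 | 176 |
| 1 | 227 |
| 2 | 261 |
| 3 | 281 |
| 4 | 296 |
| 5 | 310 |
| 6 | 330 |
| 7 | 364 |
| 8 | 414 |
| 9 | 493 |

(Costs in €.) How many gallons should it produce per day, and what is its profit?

Q = 0 (shut down); profit = -€176

Profit at each row (π = 4Q − TC): Q=0: -176; Q=1: -223; Q=2: -253; Q=3: -269; Q=4: -280; Q=5: -290; Q=6: -306; Q=7: -336; Q=8: -382; Q=9: -457.
Profit is highest at Q = 0. Equivalently, the lowest AVC in the table is 154/6 ≈ €25.67 at Q = 6, and P = €4 falls below it — price never covers variable cost, so the firm shuts down and loses only its fixed cost.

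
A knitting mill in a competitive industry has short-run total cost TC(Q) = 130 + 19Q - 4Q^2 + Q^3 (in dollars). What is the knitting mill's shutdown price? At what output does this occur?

$15 per unit, at Q = 2

The firm shuts down when price falls below the minimum of average variable cost. AVC = VC/Q = 19 - 4Q + Q^2.
dAVC/dQ = -4 + 2Q = 0 gives Q = 2. min AVC = 19 - 4·2 + 2^2 = 15.
For P < $15 the firm produces nothing.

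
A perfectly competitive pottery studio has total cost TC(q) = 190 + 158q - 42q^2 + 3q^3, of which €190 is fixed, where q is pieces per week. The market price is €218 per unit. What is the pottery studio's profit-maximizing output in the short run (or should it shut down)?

From TC, MC = TC'(q) = 158 - 84q + 9q^2 and AVC = VC/q = 158 - 42q + 3q^2.
AVC hits its minimum where MC = AVC, at q = 7, giving min AVC = 158 - 42·7 + 3·7^2 = €11.
Since P = €218 ≥ min AVC = €11, price covers variable cost and the firm should produce.
Set P = MC: 218 = 158 - 84q + 9q^2 → -60 - 84q + 9q^2 = 0. The roots are q = -2/3 and q = 10; the profit-maximizing output is on the rising part of MC, so q* = 10.
Check: AVC at q = 10 is €38 ≤ P, so revenue covers variable cost.
Profit = P·q − TC = 218·10 − 570 = €1610.

Produce at q = 10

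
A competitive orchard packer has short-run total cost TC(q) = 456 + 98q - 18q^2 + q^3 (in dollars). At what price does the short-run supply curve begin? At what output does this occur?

The firm shuts down when price falls below the minimum of average variable cost. AVC = VC/q = 98 - 18q + q^2.
At the minimum of AVC, MC = AVC. MC = 98 - 36q + 3q^2; setting MC = AVC gives 2q^2 - 18q = 0, so q = 9. min AVC = 17.
The firm shuts down for any P below $17.

$17 per unit, at q = 9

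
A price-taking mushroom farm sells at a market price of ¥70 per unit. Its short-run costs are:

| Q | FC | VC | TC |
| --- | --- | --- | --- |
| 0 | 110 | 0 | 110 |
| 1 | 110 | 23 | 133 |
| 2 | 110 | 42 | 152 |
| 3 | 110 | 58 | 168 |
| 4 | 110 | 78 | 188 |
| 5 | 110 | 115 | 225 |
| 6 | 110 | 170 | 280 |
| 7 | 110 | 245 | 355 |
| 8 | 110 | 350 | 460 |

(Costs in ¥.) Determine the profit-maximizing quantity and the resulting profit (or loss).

Tabulate TR − TC: Q=0: -110; Q=1: -63; Q=2: -12; Q=3: 42; Q=4: 92; Q=5: 125; Q=6: 140; Q=7: 135; Q=8: 100.
Profit is maximized at Q = 6. AVC there is 170/6 = ¥28.33 ≤ P, so producing beats shutting down (which would give -¥110).

Q = 6; profit = ¥140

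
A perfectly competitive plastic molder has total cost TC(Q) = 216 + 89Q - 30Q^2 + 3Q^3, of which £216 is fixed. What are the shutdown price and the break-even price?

Shutdown price = £14; break-even price = £53

AVC = 89 - 30Q + 3Q^2; minimized at Q = 5, giving min AVC = £14. That is the shutdown price.
ATC = 216/Q + 89 - 30Q + 3Q^2. Setting dATC/dQ = −216/Q^2 − 30 + 6Q = 0 gives Q = 6 (since 6·6^3 − 30·6^2 = 216).
min ATC = 216/6 + 89 − 30·6 + 3·6^2 = £53. That is the break-even price.
For £14 ≤ P < £53 the firm produces at a loss; below £14 it shuts down.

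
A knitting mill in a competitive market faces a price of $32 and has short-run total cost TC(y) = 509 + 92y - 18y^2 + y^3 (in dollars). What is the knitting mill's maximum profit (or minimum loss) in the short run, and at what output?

AVC = 92 - 18y + y^2 has its minimum $11 at y = 9; price $32 clears that bar, so the firm operates.
With MC = 92 - 36y + 3y^2, P = MC on the upward-sloping part at y* = 10.
TR = 32·10 = 320. TC = 509 + 120 = 629. Profit = 320 − 629 = -$309.
That loss of $309 beats the $509 the firm would lose by shutting down; producing recovers $200 of fixed cost.

Profit = -$309 at y = 10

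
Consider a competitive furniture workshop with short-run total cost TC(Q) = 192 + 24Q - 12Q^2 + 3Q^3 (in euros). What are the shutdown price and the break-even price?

Shutdown price = €12; break-even price = €72

AVC = 24 - 12Q + 3Q^2; minimized at Q = 2, giving min AVC = €12. That is the shutdown price.
ATC = 192/Q + 24 - 12Q + 3Q^2. Setting dATC/dQ = −192/Q^2 − 12 + 6Q = 0 gives Q = 4 (since 6·4^3 − 12·4^2 = 192).
min ATC = 192/4 + 24 − 12·4 + 3·4^2 = €72. That is the break-even price.
Between these two prices the firm operates at a loss; above €72 it earns a profit.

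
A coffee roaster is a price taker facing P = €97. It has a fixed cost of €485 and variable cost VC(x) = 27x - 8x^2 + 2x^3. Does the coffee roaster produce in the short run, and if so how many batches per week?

Produce at x = 5

From TC, MC = TC'(x) = 27 - 16x + 6x^2 and AVC = VC/x = 27 - 8x + 2x^2.
AVC hits its minimum where MC = AVC, at x = 2, giving min AVC = 27 - 8·2 + 2·2^2 = €19.
Since P = €97 ≥ min AVC = €19, price covers variable cost and the firm should produce.
Solving P = MC: -70 - 16x + 6x^2 = 0 ⇒ x = -7/3 or 5. On the upward-sloping branch, x* = 5.
Check: AVC at x = 5 is €37 ≤ P, so revenue covers variable cost.
Profit = P·x − TC = 97·5 − 670 = -€185, a loss, but smaller than the €485 fixed cost the firm would lose by shutting down.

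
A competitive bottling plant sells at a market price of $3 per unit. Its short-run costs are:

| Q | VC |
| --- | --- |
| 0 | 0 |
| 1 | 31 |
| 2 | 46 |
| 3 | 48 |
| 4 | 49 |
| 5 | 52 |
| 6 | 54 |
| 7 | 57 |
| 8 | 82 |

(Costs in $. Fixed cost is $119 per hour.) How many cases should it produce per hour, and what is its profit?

Compute π = P·Q − TC at each output: Q=0: -119; Q=1: -147; Q=2: -159; Q=3: -158; Q=4: -156; Q=5: -156; Q=6: -155; Q=7: -155; Q=8: -177.
Profit is highest at Q = 0. Equivalently, the lowest AVC in the table is 57/7 ≈ $8.14 at Q = 7, and P = $3 falls below it — price never covers variable cost, so the firm shuts down and loses only its fixed cost.

Q = 0 (shut down); profit = -$119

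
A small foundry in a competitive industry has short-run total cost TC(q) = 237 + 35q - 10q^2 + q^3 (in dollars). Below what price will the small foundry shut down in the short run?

$10 per unit

Short-run supply begins at min AVC. From VC = 35q - 10q^2 + q^3, AVC = 35 - 10q + q^2.
At the minimum of AVC, MC = AVC. MC = 35 - 20q + 3q^2; setting MC = AVC gives 2q^2 - 10q = 0, so q = 5. min AVC = 10.
The firm shuts down for any P below $10.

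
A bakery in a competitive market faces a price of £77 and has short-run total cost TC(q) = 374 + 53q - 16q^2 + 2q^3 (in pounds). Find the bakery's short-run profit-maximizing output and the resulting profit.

AVC = 53 - 16q + 2q^2 has its minimum £21 at q = 4; price £77 clears that bar, so the firm operates.
With MC = 53 - 32q + 6q^2, P = MC on the upward-sloping part at q* = 6.
TR = 77·6 = 462. TC = 374 + 174 = 548. Profit = 462 − 548 = -£86.
By producing, the firm covers all variable cost plus £288 of fixed cost; shutting down would lose the full £374.

Profit = -£86 at q = 6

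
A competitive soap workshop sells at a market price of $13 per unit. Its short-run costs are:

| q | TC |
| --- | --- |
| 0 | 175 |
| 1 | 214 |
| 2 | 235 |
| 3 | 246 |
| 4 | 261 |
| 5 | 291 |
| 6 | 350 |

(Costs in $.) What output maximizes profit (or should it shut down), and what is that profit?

q = 0 (shut down); profit = -$175

Compute π = P·q − TC at each output: q=0: -175; q=1: -201; q=2: -209; q=3: -207; q=4: -209; q=5: -226; q=6: -272.
Profit is highest at q = 0. Equivalently, the lowest AVC in the table is 86/4 ≈ $21.50 at q = 4, and P = $13 falls below it — price never covers variable cost, so the firm shuts down and loses only its fixed cost.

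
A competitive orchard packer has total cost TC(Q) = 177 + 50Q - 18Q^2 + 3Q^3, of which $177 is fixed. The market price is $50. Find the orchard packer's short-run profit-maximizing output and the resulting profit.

Profit = -$81 at Q = 4

AVC = 50 - 18Q + 3Q^2 has its minimum $23 at Q = 3; price $50 clears that bar, so the firm operates.
MC = 50 - 36Q + 9Q^2. Setting P = MC and taking the root on the rising branch gives Q* = 4.
TR = 50·4 = 200. TC = 177 + 104 = 281. Profit = 200 − 281 = -$81.
By producing, the firm covers all variable cost plus $96 of fixed cost; shutting down would lose the full $177.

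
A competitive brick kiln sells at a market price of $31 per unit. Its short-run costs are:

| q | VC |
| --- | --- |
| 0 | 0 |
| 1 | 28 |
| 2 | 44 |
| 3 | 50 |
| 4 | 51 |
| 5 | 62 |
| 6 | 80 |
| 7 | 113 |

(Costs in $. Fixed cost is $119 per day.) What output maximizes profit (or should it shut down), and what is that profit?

Compute π = P·q − TC at each output: q=0: -119; q=1: -116; q=2: -101; q=3: -76; q=4: -46; q=5: -26; q=6: -13; q=7: -15.
Profit is maximized at q = 6. AVC there is 80/6 = $13.33 ≤ P, so producing beats shutting down (which would give -$119).

q = 6; profit = -$13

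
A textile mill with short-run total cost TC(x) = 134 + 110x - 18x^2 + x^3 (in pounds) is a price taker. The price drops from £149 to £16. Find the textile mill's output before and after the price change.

Output falls from 13 to 0 (the firm shuts down)

MC = 110 - 36x + 3x^2; the shutdown threshold is min AVC = £29 (at x = 9).
With P = £149 above the shutdown price, P = MC gives x = 13.
At P = £16 < min AVC = £29, price no longer covers variable cost at any output, so the firm shuts down: x = 0.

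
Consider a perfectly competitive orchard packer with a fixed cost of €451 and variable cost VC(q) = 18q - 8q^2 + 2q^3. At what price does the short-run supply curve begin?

The firm shuts down when price falls below the minimum of average variable cost. AVC = VC/q = 18 - 8q + 2q^2.
At the minimum of AVC, MC = AVC. MC = 18 - 16q + 6q^2; setting MC = AVC gives 4q^2 - 8q = 0, so q = 2. min AVC = 10.
So the shutdown price is €10.

€10 per unit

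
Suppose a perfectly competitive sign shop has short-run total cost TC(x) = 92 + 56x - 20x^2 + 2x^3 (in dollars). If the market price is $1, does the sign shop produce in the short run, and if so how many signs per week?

Strip out fixed cost: VC = 56x - 20x^2 + 2x^3. Then AVC = 56 - 20x + 2x^2 and MC = 56 - 40x + 6x^2.
AVC hits its minimum where MC = AVC, at x = 5, giving min AVC = 56 - 20·5 + 2·5^2 = $6.
Since P = $1 < min AVC = $6, price fails to cover variable cost at any output.
Shutting down limits the loss to fixed cost, $92.

Shut down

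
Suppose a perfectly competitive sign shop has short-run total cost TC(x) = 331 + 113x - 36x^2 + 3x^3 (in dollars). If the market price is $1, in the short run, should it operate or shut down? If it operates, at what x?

From TC, MC = TC'(x) = 113 - 72x + 9x^2 and AVC = VC/x = 113 - 36x + 3x^2.
AVC hits its minimum where MC = AVC, at x = 6, giving min AVC = 113 - 36·6 + 3·6^2 = $5.
With P < min AVC ($1 < $5), every unit sold adds to the loss.
Shutting down limits the loss to fixed cost, $331.

Shut down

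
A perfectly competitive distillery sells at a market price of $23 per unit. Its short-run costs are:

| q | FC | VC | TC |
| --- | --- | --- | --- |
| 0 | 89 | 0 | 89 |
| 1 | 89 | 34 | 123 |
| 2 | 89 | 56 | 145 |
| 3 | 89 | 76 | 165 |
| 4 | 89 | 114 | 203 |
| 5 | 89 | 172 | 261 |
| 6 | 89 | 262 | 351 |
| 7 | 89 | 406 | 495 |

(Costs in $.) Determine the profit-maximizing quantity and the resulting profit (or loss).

q = 0 (shut down); profit = -$89

Compute π = P·q − TC at each output: q=0: -89; q=1: -100; q=2: -99; q=3: -96; q=4: -111; q=5: -146; q=6: -213; q=7: -334.
Profit is highest at q = 0. Equivalently, the lowest AVC in the table is 76/3 ≈ $25.33 at q = 3, and P = $23 falls below it — price never covers variable cost, so the firm shuts down and loses only its fixed cost.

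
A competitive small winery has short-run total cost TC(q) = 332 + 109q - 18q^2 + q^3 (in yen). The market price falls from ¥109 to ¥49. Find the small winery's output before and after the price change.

AVC = 109 - 18q + q^2, minimized at q = 9 where min AVC = ¥28. MC = 109 - 36q + 3q^2.
With P = ¥109 above the shutdown price, P = MC gives q = 12.
At P = ¥49 ≥ min AVC, set P = MC: q = 10. The firm stays open but cuts output.

Output falls from 12 to 10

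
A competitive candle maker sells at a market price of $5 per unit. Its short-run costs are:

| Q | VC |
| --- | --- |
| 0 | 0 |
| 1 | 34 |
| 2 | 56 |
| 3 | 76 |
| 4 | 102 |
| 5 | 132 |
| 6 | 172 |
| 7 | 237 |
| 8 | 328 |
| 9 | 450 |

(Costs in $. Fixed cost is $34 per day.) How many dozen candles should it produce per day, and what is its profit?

Q = 0 (shut down); profit = -$34

Profit at each row (π = 5Q − TC): Q=0: -34; Q=1: -63; Q=2: -80; Q=3: -95; Q=4: -116; Q=5: -141; Q=6: -176; Q=7: -236; Q=8: -322; Q=9: -439.
Profit is highest at Q = 0. Equivalently, the lowest AVC in the table is 76/3 ≈ $25.33 at Q = 3, and P = $5 falls below it — price never covers variable cost, so the firm shuts down and loses only its fixed cost.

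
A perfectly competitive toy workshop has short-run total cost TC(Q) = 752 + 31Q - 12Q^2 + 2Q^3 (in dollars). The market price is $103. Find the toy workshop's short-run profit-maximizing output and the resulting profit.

Profit = -$320 at Q = 6

AVC = 31 - 12Q + 2Q^2 has its minimum $13 at Q = 3; price $103 clears that bar, so the firm operates.
With MC = 31 - 24Q + 6Q^2, P = MC on the upward-sloping part at Q* = 6.
TR = 103·6 = 618. TC = 752 + 186 = 938. Profit = 618 − 938 = -$320.
That loss of $320 beats the $752 the firm would lose by shutting down; producing recovers $432 of fixed cost.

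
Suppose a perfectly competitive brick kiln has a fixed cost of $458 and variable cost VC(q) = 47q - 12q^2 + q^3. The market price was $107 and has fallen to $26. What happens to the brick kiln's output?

Output falls from 10 to 7

AVC = 47 - 12q + q^2, minimized at q = 6 where min AVC = $11. MC = 47 - 24q + 3q^2.
At P = $107 ≥ min AVC, set P = MC on the rising branch: q = 10.
At P = $26 ≥ min AVC, set P = MC: q = 7. The firm stays open but cuts output.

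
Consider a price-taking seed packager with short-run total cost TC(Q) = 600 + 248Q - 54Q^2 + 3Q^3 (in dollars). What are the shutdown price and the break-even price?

AVC = 248 - 54Q + 3Q^2; minimized at Q = 9, giving min AVC = $5. That is the shutdown price.
ATC = 600/Q + 248 - 54Q + 3Q^2. Setting dATC/dQ = −600/Q^2 − 54 + 6Q = 0 gives Q = 10 (since 6·10^3 − 54·10^2 = 600).
min ATC = 600/10 + 248 − 54·10 + 3·10^2 = $68. That is the break-even price.
For $5 ≤ P < $68 the firm produces at a loss; below $5 it shuts down.

Shutdown price = $5; break-even price = $68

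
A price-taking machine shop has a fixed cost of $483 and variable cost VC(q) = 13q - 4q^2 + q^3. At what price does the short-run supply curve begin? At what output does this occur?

$9 per unit, at q = 2

Short-run supply begins at min AVC. From VC = 13q - 4q^2 + q^3, AVC = 13 - 4q + q^2.
At the minimum of AVC, MC = AVC. MC = 13 - 8q + 3q^2; setting MC = AVC gives 2q^2 - 4q = 0, so q = 2. min AVC = 9.
So the shutdown price is $9.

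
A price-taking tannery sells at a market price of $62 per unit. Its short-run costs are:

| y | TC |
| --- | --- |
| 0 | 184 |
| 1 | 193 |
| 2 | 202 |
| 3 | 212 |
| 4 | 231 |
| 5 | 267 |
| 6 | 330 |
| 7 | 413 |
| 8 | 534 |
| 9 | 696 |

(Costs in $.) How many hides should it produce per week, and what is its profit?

y = 5; profit = $43

Compute π = P·y − TC at each output: y=0: -184; y=1: -131; y=2: -78; y=3: -26; y=4: 17; y=5: 43; y=6: 42; y=7: 21; y=8: -38; y=9: -138.
Profit is maximized at y = 5. AVC there is 83/5 = $16.60 ≤ P, so producing beats shutting down (which would give -$184).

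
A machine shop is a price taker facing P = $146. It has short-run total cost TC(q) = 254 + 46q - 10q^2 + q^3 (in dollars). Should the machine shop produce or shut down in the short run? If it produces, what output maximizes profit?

Produce at q = 10

Strip out fixed cost: VC = 46q - 10q^2 + q^3. Then AVC = 46 - 10q + q^2 and MC = 46 - 20q + 3q^2.
The AVC parabola has its vertex at q = 10/2 = 5, where AVC = 46 - 10·5 + 5^2 = $21.
Since P = $146 ≥ min AVC = $21, price covers variable cost and the firm should produce.
P = MC gives -100 - 20q + 3q^2 = 0, with roots -10/3 and 10. Take the larger (rising MC): q* = 10.
Check: AVC at q = 10 is $46 ≤ P, so revenue covers variable cost.
Profit = P·q − TC = 146·10 − 714 = $746.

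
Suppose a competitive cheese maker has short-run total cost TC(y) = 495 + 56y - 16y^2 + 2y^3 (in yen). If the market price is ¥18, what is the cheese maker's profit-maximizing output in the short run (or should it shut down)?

Variable cost is VC = 56y - 16y^2 + 2y^3, so AVC = VC/y = 56 - 16y + 2y^2 and MC = dTC/dy = 56 - 32y + 6y^2.
AVC hits its minimum where MC = AVC, at y = 4, giving min AVC = 56 - 16·4 + 2·4^2 = ¥24.
With P < min AVC (¥18 < ¥24), every unit sold adds to the loss.
Best response: produce nothing and absorb the ¥495 fixed cost.

Shut down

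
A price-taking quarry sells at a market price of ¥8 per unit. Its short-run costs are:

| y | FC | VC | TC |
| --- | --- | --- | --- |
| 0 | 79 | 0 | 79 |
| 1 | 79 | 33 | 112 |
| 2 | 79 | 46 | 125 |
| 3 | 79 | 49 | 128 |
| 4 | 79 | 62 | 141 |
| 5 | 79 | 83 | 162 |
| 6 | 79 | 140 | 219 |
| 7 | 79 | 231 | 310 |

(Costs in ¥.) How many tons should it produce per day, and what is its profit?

Compute π = P·y − TC at each output: y=0: -79; y=1: -104; y=2: -109; y=3: -104; y=4: -109; y=5: -122; y=6: -171; y=7: -254.
Profit is highest at y = 0. Equivalently, the lowest AVC in the table is 62/4 ≈ ¥15.50 at y = 4, and P = ¥8 falls below it — price never covers variable cost, so the firm shuts down and loses only its fixed cost.

y = 0 (shut down); profit = -¥79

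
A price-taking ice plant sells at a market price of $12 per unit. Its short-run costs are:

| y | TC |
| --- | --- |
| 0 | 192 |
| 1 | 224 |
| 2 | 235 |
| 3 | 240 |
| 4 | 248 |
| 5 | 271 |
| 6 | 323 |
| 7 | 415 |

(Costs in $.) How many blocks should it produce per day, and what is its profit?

Compute π = P·y − TC at each output: y=0: -192; y=1: -212; y=2: -211; y=3: -204; y=4: -200; y=5: -211; y=6: -251; y=7: -331.
Profit is highest at y = 0. Equivalently, the lowest AVC in the table is 56/4 ≈ $14 at y = 4, and P = $12 falls below it — price never covers variable cost, so the firm shuts down and loses only its fixed cost.

y = 0 (shut down); profit = -$192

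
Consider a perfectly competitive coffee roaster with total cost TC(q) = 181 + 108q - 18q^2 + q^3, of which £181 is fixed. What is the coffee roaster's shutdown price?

The firm shuts down when price falls below the minimum of average variable cost. AVC = VC/q = 108 - 18q + q^2.
At the minimum of AVC, MC = AVC. MC = 108 - 36q + 3q^2; setting MC = AVC gives 2q^2 - 18q = 0, so q = 9. min AVC = 27.
For P < £27 the firm produces nothing.

£27 per unit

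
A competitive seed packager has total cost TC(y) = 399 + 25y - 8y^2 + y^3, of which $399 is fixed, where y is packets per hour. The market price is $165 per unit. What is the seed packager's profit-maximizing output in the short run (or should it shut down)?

Produce at y = 10

Strip out fixed cost: VC = 25y - 8y^2 + y^3. Then AVC = 25 - 8y + y^2 and MC = 25 - 16y + 3y^2.
AVC is minimized where dAVC/dy = -8 + 2y = 0, at y = 4; min AVC = 25 - 8·4 + 4^2 = $9.
Since P = $165 ≥ min AVC = $9, price covers variable cost and the firm should produce.
P = MC gives -140 - 16y + 3y^2 = 0, with roots -14/3 and 10. Take the larger (rising MC): y* = 10.
Check: AVC at y = 10 is $45 ≤ P, so revenue covers variable cost.
Profit = P·y − TC = 165·10 − 849 = $801.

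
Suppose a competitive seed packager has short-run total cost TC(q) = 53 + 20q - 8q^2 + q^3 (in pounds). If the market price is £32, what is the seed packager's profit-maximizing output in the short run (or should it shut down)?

From TC, MC = TC'(q) = 20 - 16q + 3q^2 and AVC = VC/q = 20 - 8q + q^2.
The AVC parabola has its vertex at q = 8/2 = 4, where AVC = 20 - 8·4 + 4^2 = £4.
Since P = £32 ≥ min AVC = £4, price covers variable cost and the firm should produce.
Set P = MC: 32 = 20 - 16q + 3q^2 → -12 - 16q + 3q^2 = 0. The roots are q = -2/3 and q = 6; the profit-maximizing output is on the rising part of MC, so q* = 6.
Check: AVC at q = 6 is £8 ≤ P, so revenue covers variable cost.
Profit = P·q − TC = 32·6 − 101 = £91.

Produce at q = 6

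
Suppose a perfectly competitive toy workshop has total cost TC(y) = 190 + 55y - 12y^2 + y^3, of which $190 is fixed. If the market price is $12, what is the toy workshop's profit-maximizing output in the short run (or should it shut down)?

Strip out fixed cost: VC = 55y - 12y^2 + y^3. Then AVC = 55 - 12y + y^2 and MC = 55 - 24y + 3y^2.
AVC hits its minimum where MC = AVC, at y = 6, giving min AVC = 55 - 12·6 + 6^2 = $19.
Since P = $12 < min AVC = $19, price fails to cover variable cost at any output.
The firm minimizes its loss by shutting down and losing only its fixed cost of $190.

Shut down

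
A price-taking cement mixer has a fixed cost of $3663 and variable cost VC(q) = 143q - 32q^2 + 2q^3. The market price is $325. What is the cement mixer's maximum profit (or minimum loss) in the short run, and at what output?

AVC = 143 - 32q + 2q^2 has its minimum $15 at q = 8; price $325 clears that bar, so the firm operates.
With MC = 143 - 64q + 6q^2, P = MC on the upward-sloping part at q* = 13.
TR = 325·13 = 4225. TC = 3663 + 845 = 4508. Profit = 4225 − 4508 = -$283.
That loss of $283 beats the $3663 the firm would lose by shutting down; producing recovers $3380 of fixed cost.

Profit = -$283 at q = 13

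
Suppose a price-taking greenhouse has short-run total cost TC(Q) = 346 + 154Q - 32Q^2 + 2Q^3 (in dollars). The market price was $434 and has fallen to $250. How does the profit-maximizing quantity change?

Output falls from 14 to 12

AVC = 154 - 32Q + 2Q^2, minimized at Q = 8 where min AVC = $26. MC = 154 - 64Q + 6Q^2.
At P = $434 ≥ min AVC, set P = MC on the rising branch: Q = 14.
At P = $250 ≥ min AVC, set P = MC: Q = 12. The firm stays open but cuts output.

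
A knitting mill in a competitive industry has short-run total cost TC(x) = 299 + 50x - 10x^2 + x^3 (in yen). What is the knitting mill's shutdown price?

¥25 per unit

The shutdown price is the minimum of AVC. VC = 50x - 10x^2 + x^3, so AVC = 50 - 10x + x^2.
dAVC/dx = -10 + 2x = 0 gives x = 5. min AVC = 50 - 10·5 + 5^2 = 25.
For P < ¥25 the firm produces nothing.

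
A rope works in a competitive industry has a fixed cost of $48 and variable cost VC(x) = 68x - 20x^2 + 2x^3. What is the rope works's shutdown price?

$18 per unit

The firm shuts down when price falls below the minimum of average variable cost. AVC = VC/x = 68 - 20x + 2x^2.
dAVC/dx = -20 + 4x = 0 gives x = 5. min AVC = 68 - 20·5 + 2·5^2 = 18.
So the shutdown price is $18.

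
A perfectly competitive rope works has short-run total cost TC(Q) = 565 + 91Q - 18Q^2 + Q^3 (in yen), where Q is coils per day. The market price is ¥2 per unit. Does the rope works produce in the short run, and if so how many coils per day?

Variable cost is VC = 91Q - 18Q^2 + Q^3, so AVC = VC/Q = 91 - 18Q + Q^2 and MC = dTC/dQ = 91 - 36Q + 3Q^2.
AVC is minimized where dAVC/dQ = -18 + 2Q = 0, at Q = 9; min AVC = 91 - 18·9 + 9^2 = ¥10.
With P < min AVC (¥2 < ¥10), every unit sold adds to the loss.
Shutting down limits the loss to fixed cost, ¥565.

Shut down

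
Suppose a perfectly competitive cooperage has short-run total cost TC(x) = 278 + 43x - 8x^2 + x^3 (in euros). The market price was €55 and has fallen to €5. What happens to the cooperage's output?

Output falls from 6 to 0 (the firm shuts down)

AVC = 43 - 8x + x^2, minimized at x = 4 where min AVC = €27. MC = 43 - 16x + 3x^2.
At P = €55 ≥ min AVC, set P = MC on the rising branch: x = 6.
At P = €5 < min AVC = €27, price no longer covers variable cost at any output, so the firm shuts down: x = 0.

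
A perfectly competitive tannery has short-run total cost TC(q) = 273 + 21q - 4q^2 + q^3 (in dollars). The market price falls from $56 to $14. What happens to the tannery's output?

MC = 21 - 8q + 3q^2; the shutdown threshold is min AVC = $17 (at q = 2).
With P = $56 above the shutdown price, P = MC gives q = 5.
At P = $14 < min AVC = $17, price no longer covers variable cost at any output, so the firm shuts down: q = 0.

Output falls from 5 to 0 (the firm shuts down)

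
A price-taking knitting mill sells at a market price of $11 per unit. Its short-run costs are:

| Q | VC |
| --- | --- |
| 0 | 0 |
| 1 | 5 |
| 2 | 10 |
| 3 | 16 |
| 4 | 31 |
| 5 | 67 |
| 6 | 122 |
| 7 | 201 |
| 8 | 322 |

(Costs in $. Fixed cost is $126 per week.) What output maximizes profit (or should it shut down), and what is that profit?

Compute π = P·Q − TC at each output: Q=0: -126; Q=1: -120; Q=2: -114; Q=3: -109; Q=4: -113; Q=5: -138; Q=6: -182; Q=7: -250; Q=8: -360.
Profit is maximized at Q = 3. AVC there is 16/3 = $5.33 ≤ P, so producing beats shutting down (which would give -$126).

Q = 3; profit = -$109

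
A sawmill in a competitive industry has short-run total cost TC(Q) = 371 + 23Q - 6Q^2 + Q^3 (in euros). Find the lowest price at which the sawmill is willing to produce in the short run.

€14 per unit

The shutdown price is the minimum of AVC. VC = 23Q - 6Q^2 + Q^3, so AVC = 23 - 6Q + Q^2.
At the minimum of AVC, MC = AVC. MC = 23 - 12Q + 3Q^2; setting MC = AVC gives 2Q^2 - 6Q = 0, so Q = 3. min AVC = 14.
The firm shuts down for any P below €14.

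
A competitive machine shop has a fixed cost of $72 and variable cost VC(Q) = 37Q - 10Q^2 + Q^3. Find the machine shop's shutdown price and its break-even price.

Shutdown price = $12; break-even price = $25

Shutdown price = min AVC. AVC = 37 - 10Q + Q^2, with vertex at Q = 5 and minimum $12.
ATC = 72/Q + 37 - 10Q + Q^2. Setting dATC/dQ = −72/Q^2 − 10 + 2Q = 0 gives Q = 6 (since 2·6^3 − 10·6^2 = 72).
min ATC = 72/6 + 37 − 10·6 + 6^2 = $25. That is the break-even price.
Between these two prices the firm operates at a loss; above $25 it earns a profit.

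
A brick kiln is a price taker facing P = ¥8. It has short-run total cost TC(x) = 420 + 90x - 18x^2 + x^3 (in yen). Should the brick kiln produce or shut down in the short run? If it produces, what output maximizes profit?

Shut down

Variable cost is VC = 90x - 18x^2 + x^3, so AVC = VC/x = 90 - 18x + x^2 and MC = dTC/dx = 90 - 36x + 3x^2.
AVC hits its minimum where MC = AVC, at x = 9, giving min AVC = 90 - 18·9 + 9^2 = ¥9.
Since P = ¥8 < min AVC = ¥9, price fails to cover variable cost at any output.
Shutting down limits the loss to fixed cost, ¥420.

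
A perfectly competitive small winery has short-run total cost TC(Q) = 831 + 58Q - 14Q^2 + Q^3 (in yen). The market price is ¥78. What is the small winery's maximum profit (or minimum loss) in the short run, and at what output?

AVC = 58 - 14Q + Q^2 has its minimum ¥9 at Q = 7; price ¥78 clears that bar, so the firm operates.
With MC = 58 - 28Q + 3Q^2, P = MC on the upward-sloping part at Q* = 10.
TR = 78·10 = 780. TC = 831 + 180 = 1011. Profit = 780 − 1011 = -¥231.
That loss of ¥231 beats the ¥831 the firm would lose by shutting down; producing recovers ¥600 of fixed cost.

Profit = -¥231 at Q = 10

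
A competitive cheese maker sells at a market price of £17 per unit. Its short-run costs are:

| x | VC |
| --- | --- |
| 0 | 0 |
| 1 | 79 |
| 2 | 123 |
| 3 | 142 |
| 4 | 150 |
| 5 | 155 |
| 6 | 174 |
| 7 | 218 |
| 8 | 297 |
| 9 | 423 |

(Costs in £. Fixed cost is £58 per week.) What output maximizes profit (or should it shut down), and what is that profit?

Compute π = P·x − TC at each output: x=0: -58; x=1: -120; x=2: -147; x=3: -149; x=4: -140; x=5: -128; x=6: -130; x=7: -157; x=8: -219; x=9: -328.
Profit is highest at x = 0. Equivalently, the lowest AVC in the table is 174/6 ≈ £29 at x = 6, and P = £17 falls below it — price never covers variable cost, so the firm shuts down and loses only its fixed cost.

x = 0 (shut down); profit = -£58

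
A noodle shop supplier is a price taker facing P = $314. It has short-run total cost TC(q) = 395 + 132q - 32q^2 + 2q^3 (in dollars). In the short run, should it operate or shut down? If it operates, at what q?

Produce at q = 13

Strip out fixed cost: VC = 132q - 32q^2 + 2q^3. Then AVC = 132 - 32q + 2q^2 and MC = 132 - 64q + 6q^2.
The AVC parabola has its vertex at q = 32/4 = 8, where AVC = 132 - 32·8 + 2·8^2 = $4.
Because $314 ≥ $4, revenue can cover variable cost; the firm operates.
P = MC gives -182 - 64q + 6q^2 = 0, with roots -7/3 and 13. Take the larger (rising MC): q* = 13.
Check: AVC at q = 13 is $54 ≤ P, so revenue covers variable cost.
Profit = P·q − TC = 314·13 − 1097 = $2985.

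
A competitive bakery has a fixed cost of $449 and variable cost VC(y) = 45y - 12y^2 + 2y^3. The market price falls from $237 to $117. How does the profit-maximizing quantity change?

Output falls from 8 to 6

AVC = 45 - 12y + 2y^2, minimized at y = 3 where min AVC = $27. MC = 45 - 24y + 6y^2.
At P = $237 ≥ min AVC, set P = MC on the rising branch: y = 8.
At P = $117 ≥ min AVC, set P = MC: y = 6. The firm stays open but cuts output.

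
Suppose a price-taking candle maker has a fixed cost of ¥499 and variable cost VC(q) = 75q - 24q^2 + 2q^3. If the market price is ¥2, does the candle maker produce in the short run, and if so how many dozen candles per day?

From TC, MC = TC'(q) = 75 - 48q + 6q^2 and AVC = VC/q = 75 - 24q + 2q^2.
AVC is minimized where dAVC/dq = -24 + 4q = 0, at q = 6; min AVC = 75 - 24·6 + 2·6^2 = ¥3.
With P < min AVC (¥2 < ¥3), every unit sold adds to the loss.
The firm minimizes its loss by shutting down and losing only its fixed cost of ¥499.

Shut down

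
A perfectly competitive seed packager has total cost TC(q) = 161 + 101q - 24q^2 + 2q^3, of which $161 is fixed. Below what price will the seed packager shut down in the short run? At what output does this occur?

$29 per unit, at q = 6

The shutdown price is the minimum of AVC. VC = 101q - 24q^2 + 2q^3, so AVC = 101 - 24q + 2q^2.
dAVC/dq = -24 + 4q = 0 gives q = 6. min AVC = 101 - 24·6 + 2·6^2 = 29.
For P < $29 the firm produces nothing.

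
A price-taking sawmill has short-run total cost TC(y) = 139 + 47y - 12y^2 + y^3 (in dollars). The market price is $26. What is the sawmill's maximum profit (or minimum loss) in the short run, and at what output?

AVC = 47 - 12y + y^2; min AVC = $11 at y = 6. Since P = $26 ≥ min AVC, the firm produces.
MC = 47 - 24y + 3y^2. Setting P = MC and taking the root on the rising branch gives y* = 7.
TR = 26·7 = 182. TC = 139 + 84 = 223. Profit = 182 − 223 = -$41.
Shutting down would mean losing the fixed cost of $139, so operating at a loss of $41 is better by $98.

Profit = -$41 at y = 7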